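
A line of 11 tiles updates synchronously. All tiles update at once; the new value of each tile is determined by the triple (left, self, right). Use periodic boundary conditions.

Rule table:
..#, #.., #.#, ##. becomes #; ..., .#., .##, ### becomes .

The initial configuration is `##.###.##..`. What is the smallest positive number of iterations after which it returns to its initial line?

11

iteration 1: .##..##.###
iteration 2: #.###.##..#
iteration 3: ##..##.###.
iteration 4: .###.##..##
iteration 5: #..##.###.#
iteration 6: ###.##..##.
iteration 7: ..##.###.##
iteration 8: ##.##..##.#
iteration 9: .##.###.##.
iteration 10: #.##..##.##
iteration 11: ##.###.##..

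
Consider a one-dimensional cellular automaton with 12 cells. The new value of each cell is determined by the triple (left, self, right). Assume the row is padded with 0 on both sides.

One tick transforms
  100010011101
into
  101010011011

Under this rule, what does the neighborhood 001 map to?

0

At position 3 the neighborhood is 001; the next row has 0 there.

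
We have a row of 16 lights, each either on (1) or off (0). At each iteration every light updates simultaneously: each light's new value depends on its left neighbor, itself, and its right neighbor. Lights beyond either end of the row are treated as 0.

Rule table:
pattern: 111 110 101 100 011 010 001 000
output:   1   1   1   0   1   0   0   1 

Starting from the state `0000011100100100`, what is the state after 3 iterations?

iteration 1: 1111011100000001
iteration 2: 1111111101111100
iteration 3: 1111111111111101

1111111111111101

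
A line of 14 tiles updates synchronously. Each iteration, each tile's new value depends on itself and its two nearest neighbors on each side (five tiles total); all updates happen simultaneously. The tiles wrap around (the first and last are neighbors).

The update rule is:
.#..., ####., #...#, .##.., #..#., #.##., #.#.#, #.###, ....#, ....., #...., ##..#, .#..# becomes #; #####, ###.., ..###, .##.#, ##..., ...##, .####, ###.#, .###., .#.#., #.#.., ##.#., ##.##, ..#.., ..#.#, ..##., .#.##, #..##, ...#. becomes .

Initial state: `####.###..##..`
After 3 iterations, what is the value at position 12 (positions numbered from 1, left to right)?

iteration 1: ..#..#..#..##.
iteration 2: #..##.##.#..#.
iteration 3: .#....#...##..
position 12 holds #

#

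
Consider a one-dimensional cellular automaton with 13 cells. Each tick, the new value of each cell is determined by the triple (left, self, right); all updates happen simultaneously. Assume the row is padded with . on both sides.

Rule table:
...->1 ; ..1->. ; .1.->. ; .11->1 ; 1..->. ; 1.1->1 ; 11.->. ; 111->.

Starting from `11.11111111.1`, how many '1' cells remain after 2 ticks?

1.11.......1.
.11..11111...
count of 1: 7

7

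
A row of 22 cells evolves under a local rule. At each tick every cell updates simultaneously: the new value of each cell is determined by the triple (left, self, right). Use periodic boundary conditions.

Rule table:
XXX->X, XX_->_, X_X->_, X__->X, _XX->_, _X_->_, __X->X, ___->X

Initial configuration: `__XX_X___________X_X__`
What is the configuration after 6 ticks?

XX____XXXXXXXXXXX___XX
X_XXXX_XXXXXXXXX_XXX_X
___XX___XXXXXXX___X___
XXX__XXX_XXXXX_XXX_XXX
XX_XX_X___XXX___X___XX
X______XXX_X_XXX_XXX_X

X______XXX_X_XXX_XXX_X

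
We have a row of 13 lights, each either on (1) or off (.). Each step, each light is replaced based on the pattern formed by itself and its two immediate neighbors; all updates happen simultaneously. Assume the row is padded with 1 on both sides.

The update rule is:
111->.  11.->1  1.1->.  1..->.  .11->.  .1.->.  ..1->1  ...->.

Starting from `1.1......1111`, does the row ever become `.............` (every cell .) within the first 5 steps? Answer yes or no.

no

step 1: 1.......1....
step 2: 1......1....1
step 3: 1.....1....1.
step 4: 1....1....1..
step 5: 1...1....1..1
step 5 is 1...1....1..1, still not uniform .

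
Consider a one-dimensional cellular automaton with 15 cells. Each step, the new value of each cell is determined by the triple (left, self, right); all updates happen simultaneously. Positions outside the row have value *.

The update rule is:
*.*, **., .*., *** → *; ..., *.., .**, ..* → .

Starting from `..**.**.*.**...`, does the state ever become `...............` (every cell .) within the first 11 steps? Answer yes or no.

no

...**.****.*...
....**.*****...
.....**.****...
......**.***...
.......**.**...
........**.*...
.........***...
..........**...
...........*...
...........*...  (fixed point — unchanged through step 11)
step 11 is ...........*..., still not uniform .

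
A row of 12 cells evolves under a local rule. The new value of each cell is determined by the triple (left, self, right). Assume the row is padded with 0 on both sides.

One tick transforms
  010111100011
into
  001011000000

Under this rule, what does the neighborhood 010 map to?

0

At position 1 the neighborhood is 010; the next row has 0 there.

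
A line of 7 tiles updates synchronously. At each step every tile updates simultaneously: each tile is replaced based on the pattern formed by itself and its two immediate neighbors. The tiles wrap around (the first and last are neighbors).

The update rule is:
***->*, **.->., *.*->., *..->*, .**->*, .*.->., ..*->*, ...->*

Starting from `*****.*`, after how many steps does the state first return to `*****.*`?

****..*
***.***
**..***
*.*****
..*****
******.
*****..
****.**
***..**
**.****
*..****
.******
.*****.
*****.*

14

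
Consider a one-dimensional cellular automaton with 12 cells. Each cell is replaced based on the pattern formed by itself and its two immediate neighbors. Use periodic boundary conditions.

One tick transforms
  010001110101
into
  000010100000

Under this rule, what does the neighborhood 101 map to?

At position 0 the neighborhood is 101; the next row has 0 there.

0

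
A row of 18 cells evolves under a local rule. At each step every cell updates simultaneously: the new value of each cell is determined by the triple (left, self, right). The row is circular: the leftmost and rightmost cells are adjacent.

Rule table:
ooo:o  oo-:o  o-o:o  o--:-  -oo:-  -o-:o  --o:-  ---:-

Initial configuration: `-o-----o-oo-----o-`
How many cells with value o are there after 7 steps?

3

step 1: -o-----oo-o-----o-
step 2: -o------ooo-----o-
step 3: -o-------oo-----o-
step 4: -o--------o-----o-
step 5: -o--------o-----o-  (fixed point — unchanged through step 7)
count of o: 3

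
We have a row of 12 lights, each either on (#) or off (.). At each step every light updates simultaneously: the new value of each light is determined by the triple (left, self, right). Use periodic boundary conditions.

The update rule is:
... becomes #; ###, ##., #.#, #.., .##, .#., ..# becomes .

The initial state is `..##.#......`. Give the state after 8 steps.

step 1: #......#####
step 2: ..####......
step 3: #......#####  (repeats step 1; period 2)
step 8: ..####......

..####......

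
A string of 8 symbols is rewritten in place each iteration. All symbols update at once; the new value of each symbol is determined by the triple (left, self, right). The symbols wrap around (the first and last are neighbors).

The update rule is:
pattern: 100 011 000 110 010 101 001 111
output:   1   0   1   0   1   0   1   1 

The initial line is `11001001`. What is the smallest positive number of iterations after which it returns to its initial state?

4

iteration 1: 10111110
iteration 2: 10011100
iteration 3: 11101011
iteration 4: 11001001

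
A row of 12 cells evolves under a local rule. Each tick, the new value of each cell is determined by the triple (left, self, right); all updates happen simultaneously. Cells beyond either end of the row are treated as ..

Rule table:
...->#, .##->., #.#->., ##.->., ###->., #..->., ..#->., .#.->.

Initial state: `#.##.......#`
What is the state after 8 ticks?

.....#####..
####.......#
.....#####..  (repeats tick 1; period 2)
tick 8: ####.......#

####.......#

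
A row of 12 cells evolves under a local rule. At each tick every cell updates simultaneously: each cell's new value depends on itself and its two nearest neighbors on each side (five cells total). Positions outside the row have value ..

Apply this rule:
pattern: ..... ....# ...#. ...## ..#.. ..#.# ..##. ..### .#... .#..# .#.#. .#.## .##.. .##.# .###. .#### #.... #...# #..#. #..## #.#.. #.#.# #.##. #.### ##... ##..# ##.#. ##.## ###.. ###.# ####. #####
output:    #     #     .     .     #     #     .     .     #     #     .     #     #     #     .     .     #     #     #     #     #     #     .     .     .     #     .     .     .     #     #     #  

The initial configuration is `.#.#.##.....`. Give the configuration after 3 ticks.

..#.##.#####

.#.##.#.####
.##.#.##..#.
..#.##.#####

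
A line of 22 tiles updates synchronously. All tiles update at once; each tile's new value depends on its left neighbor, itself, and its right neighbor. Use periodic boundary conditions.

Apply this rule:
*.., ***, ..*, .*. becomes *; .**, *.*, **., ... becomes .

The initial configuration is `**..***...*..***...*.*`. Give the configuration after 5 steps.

..*.*..**....**...**.*

*.**.*.*.****.*.*.**..
*....*.*..**..*.*...**
.*..**.***..***.**.*.*
.***....*.**.*.....*.*
..*.*..**....**...**.*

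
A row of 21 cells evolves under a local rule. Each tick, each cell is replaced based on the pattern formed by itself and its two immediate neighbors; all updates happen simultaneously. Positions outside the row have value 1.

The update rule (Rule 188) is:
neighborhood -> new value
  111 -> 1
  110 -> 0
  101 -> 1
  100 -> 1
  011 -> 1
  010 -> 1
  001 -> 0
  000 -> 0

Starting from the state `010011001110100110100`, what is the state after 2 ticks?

110111111011101111101

111010101101110101110
110111111011101111101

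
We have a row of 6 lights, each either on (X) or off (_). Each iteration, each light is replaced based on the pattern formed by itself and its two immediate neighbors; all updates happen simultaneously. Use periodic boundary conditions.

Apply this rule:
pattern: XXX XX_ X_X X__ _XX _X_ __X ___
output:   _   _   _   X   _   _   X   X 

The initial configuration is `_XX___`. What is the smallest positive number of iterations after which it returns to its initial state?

2

iteration 1: X__XXX
iteration 2: _XX___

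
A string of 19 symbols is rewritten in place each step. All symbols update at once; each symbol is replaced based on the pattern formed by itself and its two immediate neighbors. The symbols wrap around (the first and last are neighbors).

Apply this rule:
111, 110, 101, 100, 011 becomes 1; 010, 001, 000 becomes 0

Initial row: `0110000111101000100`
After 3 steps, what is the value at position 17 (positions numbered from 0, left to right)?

step 1: 0111000111110100010
step 2: 0111100111111010001
step 3: 1111110111111101000
position 17 holds 0

0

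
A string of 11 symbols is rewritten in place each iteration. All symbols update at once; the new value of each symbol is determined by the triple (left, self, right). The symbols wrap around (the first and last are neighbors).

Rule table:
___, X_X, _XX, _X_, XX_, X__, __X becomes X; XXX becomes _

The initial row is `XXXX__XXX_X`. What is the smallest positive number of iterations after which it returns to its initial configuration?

2

___XXXX_XXX
XXXX__XXX_X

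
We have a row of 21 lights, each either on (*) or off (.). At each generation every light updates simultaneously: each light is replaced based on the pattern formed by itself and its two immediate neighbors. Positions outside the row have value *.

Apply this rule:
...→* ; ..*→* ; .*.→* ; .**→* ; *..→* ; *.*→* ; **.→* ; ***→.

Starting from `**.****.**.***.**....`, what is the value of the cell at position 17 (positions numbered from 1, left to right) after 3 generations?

*

.***..******.********
**.****....***.......
.***..******.********
position 17 holds *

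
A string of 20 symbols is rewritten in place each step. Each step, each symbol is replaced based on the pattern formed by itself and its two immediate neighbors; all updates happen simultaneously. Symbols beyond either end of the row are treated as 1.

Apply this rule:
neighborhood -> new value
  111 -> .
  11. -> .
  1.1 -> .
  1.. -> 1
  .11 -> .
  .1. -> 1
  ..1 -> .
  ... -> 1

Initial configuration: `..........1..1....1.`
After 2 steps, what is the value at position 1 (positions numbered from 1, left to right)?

.

111111111.11.1111.1.
..................1.
position 1 holds .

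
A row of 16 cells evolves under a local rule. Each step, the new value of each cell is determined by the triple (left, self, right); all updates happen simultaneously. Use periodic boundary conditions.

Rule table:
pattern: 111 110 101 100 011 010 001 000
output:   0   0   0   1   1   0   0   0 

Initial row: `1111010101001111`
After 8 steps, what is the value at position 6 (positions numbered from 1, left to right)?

0

step 1: 0000000000101000
step 2: 0000000000000100
step 3: 0000000000000010
step 4: 0000000000000001
step 5: 1000000000000000
step 6: 0100000000000000
step 7: 0010000000000000
step 8: 0001000000000000
position 6 holds 0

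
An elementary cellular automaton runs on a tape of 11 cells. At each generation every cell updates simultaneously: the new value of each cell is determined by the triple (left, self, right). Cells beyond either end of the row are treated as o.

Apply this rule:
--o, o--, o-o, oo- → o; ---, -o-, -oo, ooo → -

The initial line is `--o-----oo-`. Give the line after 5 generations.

generation 1: oo-o---o-oo
generation 2: -oo-o-o-o--
generation 3: o-oo-o-o-oo
generation 4: oo-oo-o-o--
generation 5: -oo-oo-o-oo

-oo-oo-o-oo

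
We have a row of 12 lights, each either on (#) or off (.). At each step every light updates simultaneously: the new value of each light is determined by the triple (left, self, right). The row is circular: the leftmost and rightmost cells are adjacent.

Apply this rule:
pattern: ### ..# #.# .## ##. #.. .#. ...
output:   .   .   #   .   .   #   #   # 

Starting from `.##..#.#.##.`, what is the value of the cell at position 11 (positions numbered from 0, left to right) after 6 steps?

#

...#.####..#
##.##....#.#
..#..###.##.
#.##....#..#
.#..###.##..
.##....#..##
position 11 holds #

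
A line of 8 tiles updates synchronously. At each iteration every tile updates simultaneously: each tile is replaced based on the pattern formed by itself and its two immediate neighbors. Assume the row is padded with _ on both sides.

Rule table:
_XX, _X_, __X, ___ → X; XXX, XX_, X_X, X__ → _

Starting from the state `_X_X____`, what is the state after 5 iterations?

XX_X_XXX
X__X_X__
X_XX_X_X
X_X__X_X
X_X_XX_X

X_X_XX_X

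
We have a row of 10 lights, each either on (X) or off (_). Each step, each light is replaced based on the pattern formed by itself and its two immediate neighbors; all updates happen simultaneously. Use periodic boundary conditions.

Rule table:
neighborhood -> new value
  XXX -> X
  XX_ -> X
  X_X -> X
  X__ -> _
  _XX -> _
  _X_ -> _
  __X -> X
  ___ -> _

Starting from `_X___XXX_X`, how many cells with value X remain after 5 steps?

5

X___X_XXX_
___X_X_XXX
__X_X_X_XX
_X_X_X_X_X
X_X_X_X_X_
count of X: 5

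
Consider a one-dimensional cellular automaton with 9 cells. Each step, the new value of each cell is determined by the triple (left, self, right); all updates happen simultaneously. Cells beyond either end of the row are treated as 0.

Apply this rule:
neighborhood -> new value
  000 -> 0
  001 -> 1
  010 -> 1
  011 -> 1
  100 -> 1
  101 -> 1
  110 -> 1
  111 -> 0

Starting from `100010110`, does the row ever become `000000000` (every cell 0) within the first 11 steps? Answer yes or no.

no

110111111
111100001
100110011
111111111
100000001
110000011
111000111
101101101
111111111  (repeats step 4; period 5)
step 11: 110000011
step 11 is 110000011, still not uniform 0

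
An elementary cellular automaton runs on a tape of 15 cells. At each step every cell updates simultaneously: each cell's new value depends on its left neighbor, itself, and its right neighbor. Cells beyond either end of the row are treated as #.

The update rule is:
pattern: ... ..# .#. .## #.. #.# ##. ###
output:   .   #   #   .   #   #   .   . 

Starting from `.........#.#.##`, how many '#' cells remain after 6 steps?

4

#.......#####..
.#.....#.....##
###...###...#..
...#.#...#.####
#.#####.###....
.#.....#...#..#
count of #: 4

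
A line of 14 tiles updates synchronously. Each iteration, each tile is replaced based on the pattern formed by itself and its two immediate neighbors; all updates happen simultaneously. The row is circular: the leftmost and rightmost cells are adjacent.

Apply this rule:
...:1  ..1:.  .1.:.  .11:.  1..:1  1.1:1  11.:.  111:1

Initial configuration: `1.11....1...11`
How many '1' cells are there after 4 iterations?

5

.1..111..11..1
1.1..1.1...1..
.1.1..1.11..1.
..1.1..1..1..1
count of 1: 5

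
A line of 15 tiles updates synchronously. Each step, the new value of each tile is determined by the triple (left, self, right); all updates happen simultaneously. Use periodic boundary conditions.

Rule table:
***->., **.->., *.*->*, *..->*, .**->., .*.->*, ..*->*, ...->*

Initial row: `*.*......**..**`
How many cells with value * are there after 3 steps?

.********..**..
*........**..**
.********..**..
count of *: 10

10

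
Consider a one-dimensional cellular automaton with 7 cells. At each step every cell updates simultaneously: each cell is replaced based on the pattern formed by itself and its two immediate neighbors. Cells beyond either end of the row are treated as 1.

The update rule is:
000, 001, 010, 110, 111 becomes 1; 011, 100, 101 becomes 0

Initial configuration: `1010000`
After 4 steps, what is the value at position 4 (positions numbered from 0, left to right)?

1010111
1010011
1010101
1010100
position 4 holds 1

1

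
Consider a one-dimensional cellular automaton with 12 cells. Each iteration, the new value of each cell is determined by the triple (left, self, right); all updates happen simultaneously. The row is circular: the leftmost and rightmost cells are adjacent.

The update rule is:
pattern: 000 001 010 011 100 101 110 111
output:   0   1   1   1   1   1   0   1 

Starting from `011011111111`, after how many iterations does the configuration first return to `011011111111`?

110111111110
101111111101
011111111011
111111110110
111111101101
111111011011
111110110111
111101101111
111011011111
110110111111
101101111111
011011111111

12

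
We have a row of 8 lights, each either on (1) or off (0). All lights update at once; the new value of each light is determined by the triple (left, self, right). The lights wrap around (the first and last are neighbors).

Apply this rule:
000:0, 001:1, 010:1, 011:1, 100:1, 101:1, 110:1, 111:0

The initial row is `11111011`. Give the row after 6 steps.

11111011

step 1: 00001110
step 2: 00011011
step 3: 10111111
step 4: 11100000
step 5: 10110001
step 6: 11111011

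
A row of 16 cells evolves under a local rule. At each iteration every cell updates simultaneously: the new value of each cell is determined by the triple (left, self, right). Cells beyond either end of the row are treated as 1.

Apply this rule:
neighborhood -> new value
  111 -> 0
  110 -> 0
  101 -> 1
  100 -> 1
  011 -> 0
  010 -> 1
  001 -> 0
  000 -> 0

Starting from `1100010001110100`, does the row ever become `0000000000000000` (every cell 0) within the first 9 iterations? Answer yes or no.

iteration 1: 0010011000001110
iteration 2: 1011000100000001
iteration 3: 0100100110000000
iteration 4: 1110110001000000
iteration 5: 0001001001100000
iteration 6: 1001101100010000
iteration 7: 0100010010011000
iteration 8: 1110011011000100
iteration 9: 0001000100100110
iteration 9 is 0001000100100110, still not uniform 0

no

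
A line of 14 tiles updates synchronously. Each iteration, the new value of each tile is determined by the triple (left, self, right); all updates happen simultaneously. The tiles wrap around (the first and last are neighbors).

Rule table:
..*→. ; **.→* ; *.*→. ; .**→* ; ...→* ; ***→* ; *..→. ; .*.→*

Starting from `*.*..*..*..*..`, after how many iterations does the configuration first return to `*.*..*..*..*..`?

iteration 1: *.*..*..*..*..

1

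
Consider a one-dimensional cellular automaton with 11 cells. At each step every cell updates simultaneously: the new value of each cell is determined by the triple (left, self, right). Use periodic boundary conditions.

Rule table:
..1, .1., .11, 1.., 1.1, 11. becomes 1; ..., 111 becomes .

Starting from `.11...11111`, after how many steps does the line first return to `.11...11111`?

11

1111.11...1
...11111.11
1.11...1111
11111.11...
1...11111.1
11.11...111
.11111.11..
11...11111.
111.11...11
..11111.11.
.11...11111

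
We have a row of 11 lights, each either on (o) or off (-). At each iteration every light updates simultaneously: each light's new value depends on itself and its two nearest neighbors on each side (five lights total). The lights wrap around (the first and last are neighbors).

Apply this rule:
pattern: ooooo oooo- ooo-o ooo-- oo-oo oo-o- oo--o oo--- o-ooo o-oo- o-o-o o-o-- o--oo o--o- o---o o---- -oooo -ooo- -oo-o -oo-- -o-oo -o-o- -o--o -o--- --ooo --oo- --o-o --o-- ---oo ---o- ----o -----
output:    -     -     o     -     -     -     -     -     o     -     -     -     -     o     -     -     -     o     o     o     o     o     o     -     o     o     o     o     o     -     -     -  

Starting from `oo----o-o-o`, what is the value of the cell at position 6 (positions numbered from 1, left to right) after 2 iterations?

iteration 1: o-----oo-oo
iteration 2: -----ooo-oo
position 6 holds o

o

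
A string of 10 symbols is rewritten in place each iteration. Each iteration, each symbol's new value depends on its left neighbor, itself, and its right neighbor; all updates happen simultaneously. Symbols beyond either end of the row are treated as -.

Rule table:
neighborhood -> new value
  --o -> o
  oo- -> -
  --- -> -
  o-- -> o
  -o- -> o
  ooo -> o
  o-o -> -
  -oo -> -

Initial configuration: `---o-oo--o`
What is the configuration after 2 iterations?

--oo---ooo
-o--o-o-o-

-o--o-o-o-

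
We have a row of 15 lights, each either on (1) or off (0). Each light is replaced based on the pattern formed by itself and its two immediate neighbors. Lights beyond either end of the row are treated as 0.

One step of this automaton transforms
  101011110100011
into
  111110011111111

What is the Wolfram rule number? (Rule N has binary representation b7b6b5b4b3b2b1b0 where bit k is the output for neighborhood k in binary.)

127

position 5: 111 → 0  (bit 7 = 0)
position 7: 110 → 1  (bit 6 = 1)
position 1: 101 → 1  (bit 5 = 1)
position 10: 100 → 1  (bit 4 = 1)
position 4: 011 → 1  (bit 3 = 1)
position 0: 010 → 1  (bit 2 = 1)
position 12: 001 → 1  (bit 1 = 1)
position 11: 000 → 1  (bit 0 = 1)
bits b7..b0 = 01111111 = 127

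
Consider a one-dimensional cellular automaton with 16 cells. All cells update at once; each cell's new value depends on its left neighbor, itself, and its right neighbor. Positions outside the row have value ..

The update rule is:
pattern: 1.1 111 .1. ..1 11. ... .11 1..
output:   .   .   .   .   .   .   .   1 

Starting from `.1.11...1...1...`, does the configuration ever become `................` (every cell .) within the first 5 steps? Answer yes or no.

.....1...1...1..
......1...1...1.
.......1...1...1
........1...1...
.........1...1..
step 5 is .........1...1.., still not uniform .

no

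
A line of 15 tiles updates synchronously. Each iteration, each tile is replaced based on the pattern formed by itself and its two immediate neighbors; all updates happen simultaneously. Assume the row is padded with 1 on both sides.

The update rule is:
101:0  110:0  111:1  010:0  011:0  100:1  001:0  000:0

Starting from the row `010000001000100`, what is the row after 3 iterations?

010010000001000

001000000100010
100100000010000
010010000001000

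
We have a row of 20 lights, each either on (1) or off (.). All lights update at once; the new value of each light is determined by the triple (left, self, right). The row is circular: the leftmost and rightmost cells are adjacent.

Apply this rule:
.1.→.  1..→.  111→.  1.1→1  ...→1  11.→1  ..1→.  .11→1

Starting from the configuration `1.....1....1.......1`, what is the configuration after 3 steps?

step 1: 1.111...11...11111.1
step 2: 111.1.1.11.1.1...111
step 3: ..11.1.1111.1..1.1..

..11.1.1111.1..1.1..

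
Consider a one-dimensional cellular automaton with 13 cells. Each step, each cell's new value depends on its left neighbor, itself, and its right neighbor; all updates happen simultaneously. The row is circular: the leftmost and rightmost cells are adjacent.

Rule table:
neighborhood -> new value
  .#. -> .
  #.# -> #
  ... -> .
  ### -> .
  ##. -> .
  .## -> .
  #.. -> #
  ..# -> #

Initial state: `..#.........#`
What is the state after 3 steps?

step 1: ##.#.......#.
step 2: ..#.#.....#.#
step 3: ##.#.#...#.#.

##.#.#...#.#.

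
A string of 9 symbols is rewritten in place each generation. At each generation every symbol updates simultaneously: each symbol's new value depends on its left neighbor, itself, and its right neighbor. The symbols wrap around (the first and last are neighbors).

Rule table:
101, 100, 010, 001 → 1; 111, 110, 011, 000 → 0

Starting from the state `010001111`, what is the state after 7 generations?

111010000
000111001
101000111
011101000
100011100
110100011
001110100

001110100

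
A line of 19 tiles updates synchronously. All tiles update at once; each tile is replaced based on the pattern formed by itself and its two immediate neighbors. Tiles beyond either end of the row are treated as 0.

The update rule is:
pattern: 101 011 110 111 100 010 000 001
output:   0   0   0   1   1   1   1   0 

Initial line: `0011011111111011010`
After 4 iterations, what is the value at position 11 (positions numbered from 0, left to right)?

1

1000001111110000011
1111100111101111000
0111010011000110111
0010011000110000010
position 11 holds 1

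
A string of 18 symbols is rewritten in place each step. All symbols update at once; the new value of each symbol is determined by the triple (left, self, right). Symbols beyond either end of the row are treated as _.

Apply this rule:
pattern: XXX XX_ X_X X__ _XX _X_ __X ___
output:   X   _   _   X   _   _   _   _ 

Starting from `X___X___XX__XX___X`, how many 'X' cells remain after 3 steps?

4

_X___X____X___X___
__X___X____X___X__
___X___X____X___X_
count of X: 4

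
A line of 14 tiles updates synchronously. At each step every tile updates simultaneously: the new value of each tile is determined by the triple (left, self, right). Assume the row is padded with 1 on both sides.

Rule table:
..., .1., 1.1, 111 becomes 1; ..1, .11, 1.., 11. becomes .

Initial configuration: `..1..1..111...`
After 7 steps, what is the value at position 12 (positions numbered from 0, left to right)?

.

step 1: ..1..1...1..1.
step 2: ..1..1.1.1..11
step 3: ..1..11111...1
step 4: ..1...111..1..
step 5: ..1.1..1...1..
step 6: ..111..1.1.1..
step 7: ...1...11111..
position 12 holds .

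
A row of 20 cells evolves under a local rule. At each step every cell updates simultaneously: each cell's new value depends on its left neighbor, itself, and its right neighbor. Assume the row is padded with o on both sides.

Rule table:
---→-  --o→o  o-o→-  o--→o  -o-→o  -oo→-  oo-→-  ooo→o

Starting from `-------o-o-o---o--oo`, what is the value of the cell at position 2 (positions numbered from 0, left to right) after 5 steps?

step 1: o-----oo-o-oo-oooo-o
step 2: -o---o---o-----oo---
step 3: -oo-ooo-ooo---o--o-o
step 4: -----o---o-o-ooooo--
step 5: o---ooo-oo-o--ooo-oo
position 2 holds -

-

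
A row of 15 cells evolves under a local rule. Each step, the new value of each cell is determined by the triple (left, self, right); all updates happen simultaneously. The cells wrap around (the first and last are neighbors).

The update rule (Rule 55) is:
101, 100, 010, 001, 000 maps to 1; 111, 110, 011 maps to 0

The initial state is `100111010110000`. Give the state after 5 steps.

111000111001111
000111000110000
111000111001111  (repeats step 1; period 2)
step 5: 111000111001111

111000111001111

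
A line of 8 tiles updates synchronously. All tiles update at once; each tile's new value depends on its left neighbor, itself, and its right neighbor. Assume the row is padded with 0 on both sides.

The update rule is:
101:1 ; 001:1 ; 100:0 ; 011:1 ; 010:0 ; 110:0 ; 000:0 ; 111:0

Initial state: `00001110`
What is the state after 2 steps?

step 1: 00011000
step 2: 00110000

00110000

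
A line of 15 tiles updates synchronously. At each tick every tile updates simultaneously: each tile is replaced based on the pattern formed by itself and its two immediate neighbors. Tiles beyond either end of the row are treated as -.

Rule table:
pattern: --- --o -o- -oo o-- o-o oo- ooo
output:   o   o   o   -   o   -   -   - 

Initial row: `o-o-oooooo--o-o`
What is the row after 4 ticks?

oooooooooo-----

o-o-------ooo-o
o-oooooooo----o
o---------ooooo
oooooooooo-----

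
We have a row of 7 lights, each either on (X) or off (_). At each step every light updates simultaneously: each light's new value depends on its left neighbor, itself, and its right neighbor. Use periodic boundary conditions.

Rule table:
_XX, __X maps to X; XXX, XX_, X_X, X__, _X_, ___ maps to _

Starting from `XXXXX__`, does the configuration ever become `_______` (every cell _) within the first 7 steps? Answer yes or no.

no

step 1: X_____X
step 2: _____XX
step 3: ____XX_
step 4: ___XX__
step 5: __XX___
step 6: _XX____
step 7: XX_____
step 7 is XX_____, still not uniform _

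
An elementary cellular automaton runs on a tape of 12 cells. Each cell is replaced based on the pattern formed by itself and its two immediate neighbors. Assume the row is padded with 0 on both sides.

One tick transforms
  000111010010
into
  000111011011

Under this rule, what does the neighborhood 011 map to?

1

At position 3 the neighborhood is 011; the next row has 1 there.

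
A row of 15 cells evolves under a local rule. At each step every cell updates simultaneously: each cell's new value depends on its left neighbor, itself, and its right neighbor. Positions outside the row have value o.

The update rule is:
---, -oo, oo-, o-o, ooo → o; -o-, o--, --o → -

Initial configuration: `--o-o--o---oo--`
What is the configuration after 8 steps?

---o-----o-oo--
-o---ooo--ooo--
o--o-ooo--ooo--
o---oooo--ooo--
o-o-oooo--ooo--
oo-ooooo--ooo--
oooooooo--ooo--
oooooooo--ooo--

oooooooo--ooo--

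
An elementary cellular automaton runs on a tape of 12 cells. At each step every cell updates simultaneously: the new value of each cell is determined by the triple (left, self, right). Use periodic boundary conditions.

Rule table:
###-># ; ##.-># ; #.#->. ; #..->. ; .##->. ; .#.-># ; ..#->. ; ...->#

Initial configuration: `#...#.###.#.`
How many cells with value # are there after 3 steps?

#.#.#..##.#.
#.#.#...#.#.
#.#.#.#.#.#.
count of #: 6

6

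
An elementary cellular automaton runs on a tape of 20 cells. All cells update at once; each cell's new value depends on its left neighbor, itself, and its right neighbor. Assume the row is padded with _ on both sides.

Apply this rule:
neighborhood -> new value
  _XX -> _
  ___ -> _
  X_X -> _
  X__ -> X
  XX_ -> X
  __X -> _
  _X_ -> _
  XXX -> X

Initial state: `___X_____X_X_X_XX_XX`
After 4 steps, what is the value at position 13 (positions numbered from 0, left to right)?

_

____X___________X__X
_____X___________X__
______X___________X_
_______X___________X
position 13 holds _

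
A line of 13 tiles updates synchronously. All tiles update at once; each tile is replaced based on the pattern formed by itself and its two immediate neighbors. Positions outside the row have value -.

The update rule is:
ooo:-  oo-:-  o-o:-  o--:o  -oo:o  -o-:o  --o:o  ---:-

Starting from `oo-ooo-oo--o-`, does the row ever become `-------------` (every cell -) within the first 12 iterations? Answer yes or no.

no

o--o---o-oooo
ooooo-oo-o---
o-----o--oo--
oo---ooooo-o-
o-o-oo-----oo
o-o-o-o---oo-
o-o-o-oo-oo-o
o-o-o-o--o--o
o-o-o-ooooooo
o-o-o-o------
o-o-o-oo-----
o-o-o-o-o----
iteration 12 is o-o-o-o-o----, still not uniform -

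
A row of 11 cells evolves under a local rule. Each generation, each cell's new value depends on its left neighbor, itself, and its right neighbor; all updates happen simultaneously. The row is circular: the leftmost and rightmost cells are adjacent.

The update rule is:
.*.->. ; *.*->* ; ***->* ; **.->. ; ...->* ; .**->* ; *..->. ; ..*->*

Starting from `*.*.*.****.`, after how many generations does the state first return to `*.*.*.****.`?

generation 1: .*.*.****.*
generation 2: *.*.****.*.
generation 3: .*.****.*.*
generation 4: *.****.*.*.
generation 5: .****.*.*.*
generation 6: ****.*.*.*.
generation 7: ***.*.*.*.*
generation 8: **.*.*.*.**
generation 9: *.*.*.*.***
generation 10: .*.*.*.****
generation 11: *.*.*.****.

11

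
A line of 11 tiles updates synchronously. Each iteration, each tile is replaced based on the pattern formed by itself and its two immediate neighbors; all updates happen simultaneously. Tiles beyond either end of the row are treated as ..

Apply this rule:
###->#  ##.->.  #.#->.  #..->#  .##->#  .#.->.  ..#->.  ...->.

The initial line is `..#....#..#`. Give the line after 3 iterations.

iteration 1: ...#....#..
iteration 2: ....#....#.
iteration 3: .....#....#

.....#....#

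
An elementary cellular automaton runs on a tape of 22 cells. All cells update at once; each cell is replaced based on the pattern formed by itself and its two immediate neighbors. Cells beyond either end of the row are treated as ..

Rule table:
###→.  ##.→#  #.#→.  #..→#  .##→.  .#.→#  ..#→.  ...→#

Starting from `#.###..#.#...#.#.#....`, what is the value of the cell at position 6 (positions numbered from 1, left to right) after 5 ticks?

#...##.#.###.#.#.#####
###..#.#...#.#.#.....#
..##.#.###.#.#.#####.#
#..#.#...#.#.#.....#.#
##.#.###.#.#.#####.#.#
position 6 holds #

#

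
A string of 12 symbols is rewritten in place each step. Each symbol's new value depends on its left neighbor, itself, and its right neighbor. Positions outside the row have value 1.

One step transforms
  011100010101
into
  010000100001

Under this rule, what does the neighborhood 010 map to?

At position 7 the neighborhood is 010; the next row has 0 there.

0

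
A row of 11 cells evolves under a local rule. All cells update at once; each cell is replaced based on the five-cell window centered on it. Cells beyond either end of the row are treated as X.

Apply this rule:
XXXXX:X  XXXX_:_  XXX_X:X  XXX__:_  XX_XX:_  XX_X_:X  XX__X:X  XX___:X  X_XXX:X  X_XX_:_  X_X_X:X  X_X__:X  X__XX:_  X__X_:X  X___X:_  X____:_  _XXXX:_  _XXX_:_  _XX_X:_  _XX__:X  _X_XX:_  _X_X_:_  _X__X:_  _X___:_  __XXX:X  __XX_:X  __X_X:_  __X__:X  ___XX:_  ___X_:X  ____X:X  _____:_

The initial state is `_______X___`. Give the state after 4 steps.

X____XXX___
_X_X_X__X__
XX_X_X_XX__
_XXX_X__XX_

_XXX_X__XX_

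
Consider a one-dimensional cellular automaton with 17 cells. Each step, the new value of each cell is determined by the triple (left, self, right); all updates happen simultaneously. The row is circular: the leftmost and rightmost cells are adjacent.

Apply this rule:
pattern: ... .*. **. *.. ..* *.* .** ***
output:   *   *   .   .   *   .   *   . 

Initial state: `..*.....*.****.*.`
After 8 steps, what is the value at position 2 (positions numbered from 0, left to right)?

***.*****.*....*.
*...*.....*.****.
*.***.*****.*....
*.*...*.....*.***
..*.***.*****.*..
***.*...*.....*.*
....*.***.*****.*
.****.*...*.....*
position 2 holds *

*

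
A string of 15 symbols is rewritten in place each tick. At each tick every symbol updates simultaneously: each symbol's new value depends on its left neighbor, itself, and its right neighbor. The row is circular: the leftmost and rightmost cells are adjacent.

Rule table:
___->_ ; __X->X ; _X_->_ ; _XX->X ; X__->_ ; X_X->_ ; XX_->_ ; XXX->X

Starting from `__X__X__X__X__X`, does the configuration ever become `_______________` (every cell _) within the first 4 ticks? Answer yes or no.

no

_X__X__X__X__X_
X__X__X__X__X__
__X__X__X__X__X  (repeats tick 0; period 3)
tick 4: _X__X__X__X__X_
tick 4 is _X__X__X__X__X_, still not uniform _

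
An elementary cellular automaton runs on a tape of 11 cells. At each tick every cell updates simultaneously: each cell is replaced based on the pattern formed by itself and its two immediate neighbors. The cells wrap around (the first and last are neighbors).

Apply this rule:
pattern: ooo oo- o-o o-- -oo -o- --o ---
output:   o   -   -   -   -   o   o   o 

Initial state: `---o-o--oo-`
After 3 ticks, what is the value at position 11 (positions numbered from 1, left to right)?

-

tick 1: oooo-o-o---
tick 2: -oo--o-o-oo
tick 3: ----oo-o---
position 11 holds -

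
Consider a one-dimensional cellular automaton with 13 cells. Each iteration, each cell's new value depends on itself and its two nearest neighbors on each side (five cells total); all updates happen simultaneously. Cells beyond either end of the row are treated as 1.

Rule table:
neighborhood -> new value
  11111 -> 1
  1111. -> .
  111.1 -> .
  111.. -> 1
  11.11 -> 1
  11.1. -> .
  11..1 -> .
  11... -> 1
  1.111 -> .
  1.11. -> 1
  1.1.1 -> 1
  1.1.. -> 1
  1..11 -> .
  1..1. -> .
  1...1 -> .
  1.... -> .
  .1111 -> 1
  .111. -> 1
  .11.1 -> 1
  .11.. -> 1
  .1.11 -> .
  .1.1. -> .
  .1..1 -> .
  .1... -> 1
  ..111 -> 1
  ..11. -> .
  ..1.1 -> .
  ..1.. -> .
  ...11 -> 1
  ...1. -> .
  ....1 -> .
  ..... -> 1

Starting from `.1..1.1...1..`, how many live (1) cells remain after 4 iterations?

iteration 1: .1....11.....
iteration 2: .11..1.11.1.1
iteration 3: 111....11.1..
iteration 4: 1.11..1.1.1..
count of 1: 6

6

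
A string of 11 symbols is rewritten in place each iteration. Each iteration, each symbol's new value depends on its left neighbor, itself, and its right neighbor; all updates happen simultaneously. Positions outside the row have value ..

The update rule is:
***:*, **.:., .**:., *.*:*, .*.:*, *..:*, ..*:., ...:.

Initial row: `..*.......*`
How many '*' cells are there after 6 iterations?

..**......*
....*.....*
....**....*
......*...*
......**..*
........*.*
count of *: 2

2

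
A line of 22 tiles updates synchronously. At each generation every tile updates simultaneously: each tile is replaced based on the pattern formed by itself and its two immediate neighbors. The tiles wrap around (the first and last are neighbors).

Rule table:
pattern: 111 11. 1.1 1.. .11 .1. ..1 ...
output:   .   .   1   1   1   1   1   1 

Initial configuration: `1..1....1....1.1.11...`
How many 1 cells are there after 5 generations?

21

generation 1: 111111111111111111.111
generation 2: ..................11..
generation 3: 1111111111111111111.11
generation 4: ...................11.
generation 5: 11111111111111111111.1
count of 1: 21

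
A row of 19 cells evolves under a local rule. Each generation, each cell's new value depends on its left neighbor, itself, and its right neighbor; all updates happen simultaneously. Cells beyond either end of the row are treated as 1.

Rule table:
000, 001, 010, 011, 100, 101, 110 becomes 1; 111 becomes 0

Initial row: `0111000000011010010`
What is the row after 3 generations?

1101111111111111111
0111000000000000000
1101111111111111111

1101111111111111111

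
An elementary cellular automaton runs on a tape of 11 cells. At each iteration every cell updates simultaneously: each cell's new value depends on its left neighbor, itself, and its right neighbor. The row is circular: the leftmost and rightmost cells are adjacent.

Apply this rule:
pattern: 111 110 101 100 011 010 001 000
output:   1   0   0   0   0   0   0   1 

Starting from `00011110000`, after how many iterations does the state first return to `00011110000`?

4

11001100111
10000000011
00111111001
00011110000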